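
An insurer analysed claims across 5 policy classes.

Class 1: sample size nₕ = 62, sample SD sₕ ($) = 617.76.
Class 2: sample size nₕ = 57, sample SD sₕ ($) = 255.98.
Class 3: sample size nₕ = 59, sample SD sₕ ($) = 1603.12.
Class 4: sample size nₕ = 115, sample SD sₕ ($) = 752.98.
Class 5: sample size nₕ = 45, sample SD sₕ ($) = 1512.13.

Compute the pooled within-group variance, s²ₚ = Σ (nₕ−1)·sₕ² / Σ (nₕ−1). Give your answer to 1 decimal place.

1024779.5

1: (62−1)·617.76² = 61·381627.4176 = 23279272.4736
2: (57−1)·255.98² = 56·65525.7604 = 3669442.5824
3: (59−1)·1603.12² = 58·2569993.7344 = 149059636.5952
4: (115−1)·752.98² = 114·566978.8804 = 64635592.3656
5: (45−1)·1512.13² = 44·2286537.1369 = 100607634.0236
Numerator = 341251578.0404; denominator = Σ(nₕ−1) = 333.
s²ₚ = 341251578.0404/333 = 1024779.514... → 1024779.5.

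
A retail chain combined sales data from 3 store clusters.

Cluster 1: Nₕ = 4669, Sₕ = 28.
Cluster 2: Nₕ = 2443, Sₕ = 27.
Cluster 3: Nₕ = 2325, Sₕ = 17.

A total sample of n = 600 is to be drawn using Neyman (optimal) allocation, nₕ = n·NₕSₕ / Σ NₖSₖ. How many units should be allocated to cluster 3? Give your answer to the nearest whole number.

100

Σ NₕSₕ = 4669·28 + 2443·27 + 2325·17 = 236218.
Share for 3: 39525/236218 = 0.16732.
n_3 = 600 × 0.16732 = 100.395... → 100.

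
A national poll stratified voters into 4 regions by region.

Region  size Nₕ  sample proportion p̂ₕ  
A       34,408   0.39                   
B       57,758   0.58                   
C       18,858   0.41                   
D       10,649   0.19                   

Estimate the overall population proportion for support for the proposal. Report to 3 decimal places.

Wₕ = Nₕ/N with N = 121673: 0.2828, 0.4747, 0.1550, 0.0875.
p̂_st = 0.2828·0.39 + 0.4747·0.58 + 0.1550·0.41 + 0.0875·0.19 ≈ 0.46579... → 0.466.

0.466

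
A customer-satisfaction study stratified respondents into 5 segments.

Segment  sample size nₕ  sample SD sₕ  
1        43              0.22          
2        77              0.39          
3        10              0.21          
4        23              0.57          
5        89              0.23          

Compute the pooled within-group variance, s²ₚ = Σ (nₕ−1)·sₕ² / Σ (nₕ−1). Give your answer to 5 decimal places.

0.10883

1: (43−1)·0.22² = 42·0.0484 = 2.0328
2: (77−1)·0.39² = 76·0.1521 = 11.5596
3: (10−1)·0.21² = 9·0.0441 = 0.3969
4: (23−1)·0.57² = 22·0.3249 = 7.1478
5: (89−1)·0.23² = 88·0.0529 = 4.6552
Numerator = 25.7923; denominator = Σ(nₕ−1) = 237.
s²ₚ = 25.7923/237 = 0.1088283... → 0.10883.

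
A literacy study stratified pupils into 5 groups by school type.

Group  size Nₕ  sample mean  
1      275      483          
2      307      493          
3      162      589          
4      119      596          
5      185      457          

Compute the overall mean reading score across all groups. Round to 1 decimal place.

N = 275 + 307 + 162 + 119 + 185 = 1048.
Overall mean = Σ (Nₕ/N)·x̄ₕ — weight by population share, not a simple average.
Σ Nₕx̄ₕ = 275·483 + 307·493 + 162·589 + 119·596 + 185·457 = 132825 + 151351 + 95418 + 70924 + 84545 = 535063.
Divide by N: 535063 / 1048 = 510.556... → 510.6.

510.6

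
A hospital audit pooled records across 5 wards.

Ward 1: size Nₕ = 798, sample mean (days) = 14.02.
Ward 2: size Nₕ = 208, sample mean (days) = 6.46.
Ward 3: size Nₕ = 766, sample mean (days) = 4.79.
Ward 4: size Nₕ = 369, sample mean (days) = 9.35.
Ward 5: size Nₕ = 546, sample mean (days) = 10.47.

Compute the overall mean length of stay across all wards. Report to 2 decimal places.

9.44

N = 798 + 208 + 766 + 369 + 546 = 2687.
Overall mean = Σ (Nₕ/N)·x̄ₕ — weight by population share, not a simple average.
Σ Nₕx̄ₕ = 798·14.02 + 208·6.46 + 766·4.79 + 369·9.35 + 546·10.47 = 11187.96 + 1343.68 + 3669.14 + 3450.15 + 5716.62 = 25367.55.
Divide by N: 25367.55 / 2687 = 9.4408... → 9.44.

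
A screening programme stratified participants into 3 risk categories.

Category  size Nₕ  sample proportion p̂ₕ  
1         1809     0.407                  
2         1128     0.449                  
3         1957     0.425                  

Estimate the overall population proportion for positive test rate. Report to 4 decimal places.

N = 1809 + 1128 + 1957 = 4894.
Overall proportion = Σ (Nₕ/N)·p̂ₕ.
Σ Nₕp̂ₕ = 736.263 + 506.472 + 831.725 = 2074.46.
2074.46 / 4894 = 0.423878... → 0.4239.

0.4239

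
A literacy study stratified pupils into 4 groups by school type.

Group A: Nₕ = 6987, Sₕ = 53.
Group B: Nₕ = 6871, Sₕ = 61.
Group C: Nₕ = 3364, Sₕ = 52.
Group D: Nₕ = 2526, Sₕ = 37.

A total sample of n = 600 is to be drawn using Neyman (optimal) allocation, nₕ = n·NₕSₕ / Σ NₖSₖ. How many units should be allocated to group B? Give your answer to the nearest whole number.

238

Σ NₕSₕ = 6987·53 + 6871·61 + 3364·52 + 2526·37 = 1057832.
Share for B: 419131/1057832 = 0.39622.
n_B = 600 × 0.39622 = 237.730... → 238.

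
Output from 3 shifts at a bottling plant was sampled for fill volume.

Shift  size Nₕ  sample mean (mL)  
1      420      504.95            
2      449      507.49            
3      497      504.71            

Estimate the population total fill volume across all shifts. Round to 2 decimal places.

690782.88

Population total = Σ Nₕ·x̄ₕ (each stratum's size times its mean).
420·504.95 + 449·507.49 + 497·504.71 = 212079 + 227863.01 + 250840.87 = 690782.88.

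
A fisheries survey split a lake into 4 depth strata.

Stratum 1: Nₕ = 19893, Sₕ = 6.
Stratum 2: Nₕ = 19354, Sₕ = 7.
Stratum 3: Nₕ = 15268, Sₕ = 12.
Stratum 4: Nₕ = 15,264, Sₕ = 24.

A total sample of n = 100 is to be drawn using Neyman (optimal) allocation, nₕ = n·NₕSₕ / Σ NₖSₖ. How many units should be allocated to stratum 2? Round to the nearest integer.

Σ NₕSₕ = 19893·6 + 19354·7 + 15268·12 + 15264·24 = 804388.
Share for 2: 135478/804388 = 0.16842.
n_2 = 100 × 0.16842 = 16.842... → 17.

17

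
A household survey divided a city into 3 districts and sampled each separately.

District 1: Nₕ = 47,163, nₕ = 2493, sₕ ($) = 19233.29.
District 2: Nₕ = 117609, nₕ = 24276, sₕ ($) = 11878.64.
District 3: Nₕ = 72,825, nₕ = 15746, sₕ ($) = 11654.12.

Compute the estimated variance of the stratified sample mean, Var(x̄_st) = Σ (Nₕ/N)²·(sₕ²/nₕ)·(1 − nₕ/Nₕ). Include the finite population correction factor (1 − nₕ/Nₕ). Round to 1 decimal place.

N = 237597. Term for each stratum: Wₕ²sₕ²/nₕ·(1−nₕ/Nₕ).
Var(x̄_st) = 5537.5843 + 1130.1867 + 635.1315 = 7302.9025 → 7302.9.

7302.9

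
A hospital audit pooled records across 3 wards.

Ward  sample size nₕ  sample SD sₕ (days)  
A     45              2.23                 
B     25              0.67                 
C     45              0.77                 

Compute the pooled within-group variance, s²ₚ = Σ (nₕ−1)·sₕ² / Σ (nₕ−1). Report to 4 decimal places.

2.2828

A: (45−1)·2.23² = 44·4.9729 = 218.8076
B: (25−1)·0.67² = 24·0.4489 = 10.7736
C: (45−1)·0.77² = 44·0.5929 = 26.0876
Numerator = 255.6688; denominator = Σ(nₕ−1) = 112.
s²ₚ = 255.6688/112 = 2.282757... → 2.2828.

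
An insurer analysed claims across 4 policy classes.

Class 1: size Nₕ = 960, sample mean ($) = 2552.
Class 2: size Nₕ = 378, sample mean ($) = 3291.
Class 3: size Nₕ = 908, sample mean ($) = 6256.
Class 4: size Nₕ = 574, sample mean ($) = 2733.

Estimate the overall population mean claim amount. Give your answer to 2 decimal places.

N = 960 + 378 + 908 + 574 = 2820.
Weight each subgroup mean by Nₕ/N and sum.
Σ Nₕx̄ₕ = 960·2552 + 378·3291 + 908·6256 + 574·2733 = 2449920 + 1243998 + 5680448 + 1568742 = 10943108.
Divide by N: 10943108 / 2820 = 3880.5348... → 3880.53.

3880.53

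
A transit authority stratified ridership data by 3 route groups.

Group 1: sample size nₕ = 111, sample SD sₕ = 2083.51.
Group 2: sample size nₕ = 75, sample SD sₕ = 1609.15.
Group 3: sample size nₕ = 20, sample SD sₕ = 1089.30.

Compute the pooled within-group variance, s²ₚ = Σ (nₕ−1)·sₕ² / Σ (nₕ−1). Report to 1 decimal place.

Degrees of freedom: 110 + 74 + 19 = 203.
Σ(nₕ−1)sₕ² = 110·4341013.9201 + 74·2589363.7225 + 19·1186574.49 = 691669361.986.
s²ₚ = 691669361.986 / 203 = 3407238.236... → 3407238.2.

3407238.2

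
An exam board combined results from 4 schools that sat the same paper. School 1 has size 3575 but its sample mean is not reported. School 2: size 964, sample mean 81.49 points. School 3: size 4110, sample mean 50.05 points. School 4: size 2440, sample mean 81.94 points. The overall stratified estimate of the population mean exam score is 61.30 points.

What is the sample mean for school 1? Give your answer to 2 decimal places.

54.70

Σ Nₕx̄ₕ = N·μ, so 3575·x̄_1 = 11089·61.30 − (964·81.49 + 4110·50.05 + 2440·81.94).
= 679755.7 − 484195.46 = 195560.24.
x̄_1 = 195560.24 / 3575 = 54.7022... → 54.70.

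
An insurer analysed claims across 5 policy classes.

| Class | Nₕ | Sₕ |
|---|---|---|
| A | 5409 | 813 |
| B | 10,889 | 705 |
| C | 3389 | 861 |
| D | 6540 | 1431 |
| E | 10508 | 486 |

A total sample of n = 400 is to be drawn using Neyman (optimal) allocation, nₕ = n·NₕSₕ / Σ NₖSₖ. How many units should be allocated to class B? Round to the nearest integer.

A: NₕSₕ = 5409·813 = 4397517
B: NₕSₕ = 10889·705 = 7676745
C: NₕSₕ = 3389·861 = 2917929
D: NₕSₕ = 6540·1431 = 9358740
E: NₕSₕ = 10508·486 = 5106888
Σ NₕSₕ = 29457819.
n_B = 400·7676745/29457819 = 104.241... → 104.

104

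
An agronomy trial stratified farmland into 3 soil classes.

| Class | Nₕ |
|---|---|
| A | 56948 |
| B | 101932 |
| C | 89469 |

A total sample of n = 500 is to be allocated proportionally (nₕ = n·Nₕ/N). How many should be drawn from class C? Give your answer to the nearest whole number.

N = 56948 + 101932 + 89469 = 248349.
n_C = 500·89469/248349 = 180.128... → 180.

180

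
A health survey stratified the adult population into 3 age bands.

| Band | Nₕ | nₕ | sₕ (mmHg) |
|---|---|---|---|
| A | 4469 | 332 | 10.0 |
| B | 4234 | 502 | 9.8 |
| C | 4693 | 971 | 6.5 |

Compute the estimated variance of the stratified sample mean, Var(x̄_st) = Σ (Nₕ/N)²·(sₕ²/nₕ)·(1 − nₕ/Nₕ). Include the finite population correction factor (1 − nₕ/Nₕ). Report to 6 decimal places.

N = 13396. Term for each stratum: Wₕ²sₕ²/nₕ·(1−nₕ/Nₕ).
Var(x̄_st) = 0.031031839 + 0.016845761 + 0.004235300 = 0.052112900 → 0.052113.

0.052113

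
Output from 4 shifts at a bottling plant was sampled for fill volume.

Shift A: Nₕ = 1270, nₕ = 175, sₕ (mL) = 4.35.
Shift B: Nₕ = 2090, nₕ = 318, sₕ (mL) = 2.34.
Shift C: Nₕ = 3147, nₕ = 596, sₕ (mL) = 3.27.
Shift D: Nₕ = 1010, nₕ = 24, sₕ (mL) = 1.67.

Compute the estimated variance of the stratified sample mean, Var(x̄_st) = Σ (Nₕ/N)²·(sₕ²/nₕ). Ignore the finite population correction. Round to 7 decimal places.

0.0096599

N = 7517; Wₕ = Nₕ/N.
shift A: (1270/7517)²·4.35²/175 = 0.0030864469
shift B: (2090/7517)²·2.34²/318 = 0.0013310920
shift C: (3147/7517)²·3.27²/596 = 0.0031445147
shift D: (1010/7517)²·1.67²/24 = 0.0020978544
Sum = 0.0096599080 → 0.0096599.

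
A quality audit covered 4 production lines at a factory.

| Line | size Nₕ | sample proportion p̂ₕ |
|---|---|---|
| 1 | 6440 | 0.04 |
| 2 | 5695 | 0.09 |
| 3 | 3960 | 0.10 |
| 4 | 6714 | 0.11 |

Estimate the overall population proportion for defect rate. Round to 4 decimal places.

0.0835

N = 6440 + 5695 + 3960 + 6714 = 22809.
Overall proportion = Σ (Nₕ/N)·p̂ₕ.
Σ Nₕp̂ₕ = 257.6 + 512.55 + 396 + 738.54 = 1904.69.
1904.69 / 22809 = 0.083506... → 0.0835.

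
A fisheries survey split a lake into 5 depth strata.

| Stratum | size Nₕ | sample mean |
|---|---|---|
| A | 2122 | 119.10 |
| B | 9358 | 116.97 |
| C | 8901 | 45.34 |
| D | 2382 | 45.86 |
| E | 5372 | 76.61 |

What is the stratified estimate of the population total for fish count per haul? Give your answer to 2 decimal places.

2271694.24

Population total = Σ Nₕ·x̄ₕ (each stratum's size times its mean).
2122·119.10 + 9358·116.97 + 8901·45.34 + 2382·45.86 + 5372·76.61 = 252730.2 + 1094605.26 + 403571.34 + 109238.52 + 411548.92 = 2271694.24.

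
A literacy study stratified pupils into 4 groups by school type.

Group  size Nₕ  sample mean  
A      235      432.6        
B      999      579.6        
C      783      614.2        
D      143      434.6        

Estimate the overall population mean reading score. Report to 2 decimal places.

566.55

x̄_st = (Σ Nₕx̄ₕ) / (Σ Nₕ) = (235·432.6 + 999·579.6 + 783·614.2 + 143·434.6) / 2160
= 1223747.8 / 2160 = 566.5499... → 566.55.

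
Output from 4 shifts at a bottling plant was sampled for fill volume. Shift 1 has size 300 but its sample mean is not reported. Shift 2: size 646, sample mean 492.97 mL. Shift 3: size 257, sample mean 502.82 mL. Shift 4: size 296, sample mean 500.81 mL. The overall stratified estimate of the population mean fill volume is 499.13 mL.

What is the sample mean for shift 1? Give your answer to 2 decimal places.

Σ Nₕx̄ₕ = N·μ, so 300·x̄_1 = 1499·499.13 − (646·492.97 + 257·502.82 + 296·500.81).
= 748195.87 − 595923.12 = 152272.75.
x̄_1 = 152272.75 / 300 = 507.5758... → 507.58.

507.58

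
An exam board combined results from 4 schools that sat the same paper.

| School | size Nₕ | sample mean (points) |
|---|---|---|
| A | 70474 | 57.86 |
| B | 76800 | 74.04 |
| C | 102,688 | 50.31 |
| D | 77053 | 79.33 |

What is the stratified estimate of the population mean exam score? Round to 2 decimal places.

N = 327015; weights Wₕ = Nₕ/N = (0.2155, 0.2349, 0.3140, 0.2356).
x̄_st = Σ Wₕ·x̄ₕ = 0.2155·57.86 + 0.2349·74.04 + 0.3140·50.31 + 0.2356·79.33 ≈ 64.3480...
→ 64.35.

64.35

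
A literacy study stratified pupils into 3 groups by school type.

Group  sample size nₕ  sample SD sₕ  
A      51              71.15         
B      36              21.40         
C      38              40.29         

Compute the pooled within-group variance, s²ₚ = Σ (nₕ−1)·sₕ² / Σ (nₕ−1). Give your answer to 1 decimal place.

Degrees of freedom: 50 + 35 + 37 = 122.
Σ(nₕ−1)sₕ² = 50·5062.3225 + 35·457.96 + 37·1623.2841 = 329206.2367.
s²ₚ = 329206.2367 / 122 = 2698.412... → 2698.4.

2698.4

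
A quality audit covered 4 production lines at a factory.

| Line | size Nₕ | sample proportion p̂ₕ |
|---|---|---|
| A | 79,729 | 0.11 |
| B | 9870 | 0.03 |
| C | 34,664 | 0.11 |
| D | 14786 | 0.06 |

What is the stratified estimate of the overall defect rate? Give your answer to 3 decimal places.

0.099

Wₕ = Nₕ/N with N = 139049: 0.5734, 0.0710, 0.2493, 0.1063.
p̂_st = 0.5734·0.11 + 0.0710·0.03 + 0.2493·0.11 + 0.1063·0.06 ≈ 0.09900... → 0.099.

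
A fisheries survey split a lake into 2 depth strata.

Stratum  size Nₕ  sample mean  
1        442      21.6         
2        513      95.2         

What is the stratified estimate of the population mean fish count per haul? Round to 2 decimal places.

N = 442 + 513 = 955.
Weight each subgroup mean by Nₕ/N and sum.
Σ Nₕx̄ₕ = 442·21.6 + 513·95.2 = 9547.2 + 48837.6 = 58384.8.
Divide by N: 58384.8 / 955 = 61.1359... → 61.14.

61.14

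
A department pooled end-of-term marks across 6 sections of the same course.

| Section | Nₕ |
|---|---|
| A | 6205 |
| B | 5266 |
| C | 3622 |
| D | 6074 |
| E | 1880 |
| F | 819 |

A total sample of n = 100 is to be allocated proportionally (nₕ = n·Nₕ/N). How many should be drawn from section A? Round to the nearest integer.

N = 6205 + 5266 + 3622 + 6074 + 1880 + 819 = 23866.
n_A = 100·6205/23866 = 25.999... → 26.

26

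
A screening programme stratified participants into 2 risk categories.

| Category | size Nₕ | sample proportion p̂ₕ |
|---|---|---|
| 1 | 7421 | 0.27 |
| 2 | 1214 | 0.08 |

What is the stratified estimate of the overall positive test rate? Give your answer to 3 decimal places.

N = 7421 + 1214 = 8635.
Overall proportion = Σ (Nₕ/N)·p̂ₕ.
Σ Nₕp̂ₕ = 2003.67 + 97.12 = 2100.79.
2100.79 / 8635 = 0.24329... → 0.243.

0.243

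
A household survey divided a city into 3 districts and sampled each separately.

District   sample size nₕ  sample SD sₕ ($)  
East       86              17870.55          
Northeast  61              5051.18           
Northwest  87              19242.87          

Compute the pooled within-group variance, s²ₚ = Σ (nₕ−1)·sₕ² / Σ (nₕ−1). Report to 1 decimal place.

Degrees of freedom: 85 + 60 + 86 = 231.
Σ(nₕ−1)sₕ² = 85·319356557.3025 + 60·25514419.3924 + 86·370288045.8369 = 60520944476.2299.
s²ₚ = 60520944476.2299 / 231 = 261995430.633... → 261995430.6.

261995430.6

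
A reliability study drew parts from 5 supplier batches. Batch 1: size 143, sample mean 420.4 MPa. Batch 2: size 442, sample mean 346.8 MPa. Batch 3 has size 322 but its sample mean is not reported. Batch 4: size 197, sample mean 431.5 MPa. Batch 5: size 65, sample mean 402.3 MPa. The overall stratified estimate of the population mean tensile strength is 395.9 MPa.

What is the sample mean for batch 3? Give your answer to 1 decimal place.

Σ Nₕx̄ₕ = N·μ, so 322·x̄_3 = 1169·395.9 − (143·420.4 + 442·346.8 + 197·431.5 + 65·402.3).
= 462807.1 − 324557.8 = 138249.3.
x̄_3 = 138249.3 / 322 = 429.346... → 429.3.

429.3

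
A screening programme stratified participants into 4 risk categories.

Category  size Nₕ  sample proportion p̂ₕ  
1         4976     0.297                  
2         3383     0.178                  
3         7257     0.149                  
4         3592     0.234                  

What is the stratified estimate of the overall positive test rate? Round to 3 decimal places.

N = 4976 + 3383 + 7257 + 3592 = 19208.
Overall proportion = Σ (Nₕ/N)·p̂ₕ.
Σ Nₕp̂ₕ = 1477.872 + 602.174 + 1081.293 + 840.528 = 4001.867.
4001.867 / 19208 = 0.20834... → 0.208.

0.208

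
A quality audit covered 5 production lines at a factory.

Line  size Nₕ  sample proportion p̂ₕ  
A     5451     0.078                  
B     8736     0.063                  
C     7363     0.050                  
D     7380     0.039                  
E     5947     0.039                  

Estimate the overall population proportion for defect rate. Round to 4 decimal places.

0.0534

Wₕ = Nₕ/N with N = 34877: 0.1563, 0.2505, 0.2111, 0.2116, 0.1705.
p̂_st = 0.1563·0.078 + 0.2505·0.063 + 0.2111·0.050 + 0.2116·0.039 + 0.1705·0.039 ≈ 0.053429... → 0.0534.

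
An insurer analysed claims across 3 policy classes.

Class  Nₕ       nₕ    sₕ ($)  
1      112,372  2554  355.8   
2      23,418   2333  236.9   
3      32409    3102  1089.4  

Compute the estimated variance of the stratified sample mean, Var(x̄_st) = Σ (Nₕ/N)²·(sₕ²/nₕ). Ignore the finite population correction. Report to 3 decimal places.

36.794

N = 168199; Wₕ = Nₕ/N.
class 1: (112372/168199)²·355.8²/2554 = 22.123834
class 2: (23418/168199)²·236.9²/2333 = 0.466303
class 3: (32409/168199)²·1089.4²/3102 = 14.204220
Sum = 36.794357 → 36.794.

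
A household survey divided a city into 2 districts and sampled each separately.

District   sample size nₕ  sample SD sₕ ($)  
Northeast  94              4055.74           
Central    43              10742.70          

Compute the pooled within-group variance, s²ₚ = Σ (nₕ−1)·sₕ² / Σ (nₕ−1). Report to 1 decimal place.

47235517.4

Northeast: (94−1)·4055.74² = 93·16449026.9476 = 1529759506.1268
Central: (43−1)·10742.70² = 42·115405603.29 = 4847035338.18
Numerator = 6376794844.3068; denominator = Σ(nₕ−1) = 135.
s²ₚ = 6376794844.3068/135 = 47235517.365... → 47235517.4.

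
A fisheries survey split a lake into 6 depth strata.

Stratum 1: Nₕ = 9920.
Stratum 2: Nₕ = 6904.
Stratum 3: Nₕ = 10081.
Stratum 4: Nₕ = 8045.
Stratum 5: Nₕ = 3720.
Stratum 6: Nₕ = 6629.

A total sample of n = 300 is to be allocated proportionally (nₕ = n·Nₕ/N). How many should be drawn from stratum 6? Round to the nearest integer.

44

Share of stratum 6 = 6629/45299 = 0.14634.
Allocate 300 × 0.14634 = 43.902... → 44.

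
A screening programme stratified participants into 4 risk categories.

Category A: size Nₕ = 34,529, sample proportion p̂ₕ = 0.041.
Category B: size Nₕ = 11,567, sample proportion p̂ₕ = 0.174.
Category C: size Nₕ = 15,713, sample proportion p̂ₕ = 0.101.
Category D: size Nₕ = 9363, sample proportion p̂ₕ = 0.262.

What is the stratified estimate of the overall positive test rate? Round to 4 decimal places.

0.1049

Wₕ = Nₕ/N with N = 71172: 0.4851, 0.1625, 0.2208, 0.1316.
p̂_st = 0.4851·0.041 + 0.1625·0.174 + 0.2208·0.101 + 0.1316·0.262 ≈ 0.104935... → 0.1049.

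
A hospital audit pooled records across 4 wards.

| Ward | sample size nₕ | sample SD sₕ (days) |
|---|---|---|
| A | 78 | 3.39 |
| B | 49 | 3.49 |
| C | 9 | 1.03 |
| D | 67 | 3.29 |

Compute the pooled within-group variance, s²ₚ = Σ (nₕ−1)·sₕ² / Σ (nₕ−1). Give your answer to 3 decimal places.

Degrees of freedom: 77 + 48 + 8 + 66 = 199.
Σ(nₕ−1)sₕ² = 77·11.4921 + 48·12.1801 + 8·1.0609 + 66·10.8241 = 2192.4143.
s²ₚ = 2192.4143 / 199 = 11.01716... → 11.017.

11.017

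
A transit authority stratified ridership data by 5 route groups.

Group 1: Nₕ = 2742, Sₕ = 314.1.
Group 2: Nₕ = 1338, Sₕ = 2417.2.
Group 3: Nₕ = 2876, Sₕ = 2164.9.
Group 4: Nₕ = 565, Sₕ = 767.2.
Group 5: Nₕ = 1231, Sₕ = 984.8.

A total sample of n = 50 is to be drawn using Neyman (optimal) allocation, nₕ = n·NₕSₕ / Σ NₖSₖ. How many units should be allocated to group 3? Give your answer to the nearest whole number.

26

Σ NₕSₕ = 2742·314.1 + 1338·2417.2 + 2876·2164.9 + 565·767.2 + 1231·984.8 = 11967485.
Share for 3: 6226252.4/11967485 = 0.52026.
n_3 = 50 × 0.52026 = 26.013... → 26.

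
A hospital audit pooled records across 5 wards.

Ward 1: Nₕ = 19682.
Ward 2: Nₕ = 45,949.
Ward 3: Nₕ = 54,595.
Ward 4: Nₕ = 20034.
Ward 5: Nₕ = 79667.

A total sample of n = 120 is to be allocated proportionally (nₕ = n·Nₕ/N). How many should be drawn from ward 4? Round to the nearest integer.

11

N = 19682 + 45949 + 54595 + 20034 + 79667 = 219927.
n_4 = 120·20034/219927 = 10.931... → 11.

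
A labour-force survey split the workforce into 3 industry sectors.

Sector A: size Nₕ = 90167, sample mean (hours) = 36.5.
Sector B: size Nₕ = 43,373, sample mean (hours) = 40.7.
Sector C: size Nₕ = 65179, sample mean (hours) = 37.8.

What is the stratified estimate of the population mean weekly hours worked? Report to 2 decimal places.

x̄_st = (Σ Nₕx̄ₕ) / (Σ Nₕ) = (90167·36.5 + 43373·40.7 + 65179·37.8) / 198719
= 7520142.8 / 198719 = 37.8431... → 37.84.

37.84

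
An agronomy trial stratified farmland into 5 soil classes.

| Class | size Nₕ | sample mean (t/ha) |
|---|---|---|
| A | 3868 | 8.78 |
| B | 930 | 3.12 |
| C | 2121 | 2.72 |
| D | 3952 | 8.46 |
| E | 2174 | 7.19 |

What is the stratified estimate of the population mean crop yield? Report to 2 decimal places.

7.03

x̄_st = (Σ Nₕx̄ₕ) / (Σ Nₕ) = (3868·8.78 + 930·3.12 + 2121·2.72 + 3952·8.46 + 2174·7.19) / 13045
= 91696.74 / 13045 = 7.0293... → 7.03.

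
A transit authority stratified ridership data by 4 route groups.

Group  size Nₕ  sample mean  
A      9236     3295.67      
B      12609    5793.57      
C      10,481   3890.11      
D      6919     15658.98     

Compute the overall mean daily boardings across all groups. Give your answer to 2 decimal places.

6436.66

N = 9236 + 12609 + 10481 + 6919 = 39245.
Weight each subgroup mean by Nₕ/N and sum.
Σ Nₕx̄ₕ = 9236·3295.67 + 12609·5793.57 + 10481·3890.11 + 6919·15658.98 = 30438808.12 + 73051124.13 + 40772242.91 + 108344482.62 = 252606657.78.
Divide by N: 252606657.78 / 39245 = 6436.6584... → 6436.66.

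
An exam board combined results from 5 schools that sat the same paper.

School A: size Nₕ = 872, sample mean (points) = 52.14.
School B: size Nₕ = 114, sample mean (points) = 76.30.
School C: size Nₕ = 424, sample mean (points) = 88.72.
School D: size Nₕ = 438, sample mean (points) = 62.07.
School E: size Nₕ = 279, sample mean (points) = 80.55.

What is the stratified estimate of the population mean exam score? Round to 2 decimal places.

66.50

N = 872 + 114 + 424 + 438 + 279 = 2127.
Overall mean = Σ (Nₕ/N)·x̄ₕ — weight by population share, not a simple average.
Σ Nₕx̄ₕ = 872·52.14 + 114·76.30 + 424·88.72 + 438·62.07 + 279·80.55 = 45466.08 + 8698.2 + 37617.28 + 27186.66 + 22473.45 = 141441.67.
Divide by N: 141441.67 / 2127 = 66.4982... → 66.50.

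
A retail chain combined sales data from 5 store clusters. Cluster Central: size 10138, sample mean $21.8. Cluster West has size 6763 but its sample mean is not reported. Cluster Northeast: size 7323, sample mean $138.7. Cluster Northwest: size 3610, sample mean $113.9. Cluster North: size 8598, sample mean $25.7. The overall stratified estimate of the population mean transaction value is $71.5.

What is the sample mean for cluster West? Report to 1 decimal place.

N = 10138 + 6763 + 7323 + 3610 + 8598 = 36432.
Overall total = μ·N = 71.5·36432 = 2604888.
Subtract the known strata: 10138·21.8 + 7323·138.7 + 3610·113.9 + 8598·25.7 = 1868856.1.
Remaining total for cluster West: 2604888 − 1868856.1 = 736031.9.
Divide by its size: 736031.9 / 6763 = 108.832... → 108.8.

108.8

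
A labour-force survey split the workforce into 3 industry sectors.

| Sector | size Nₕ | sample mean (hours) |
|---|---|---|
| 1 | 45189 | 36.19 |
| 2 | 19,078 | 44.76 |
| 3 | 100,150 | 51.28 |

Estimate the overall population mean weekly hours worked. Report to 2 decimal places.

46.38

x̄_st = (Σ Nₕx̄ₕ) / (Σ Nₕ) = (45189·36.19 + 19078·44.76 + 100150·51.28) / 164417
= 7625013.19 / 164417 = 46.3761... → 46.38.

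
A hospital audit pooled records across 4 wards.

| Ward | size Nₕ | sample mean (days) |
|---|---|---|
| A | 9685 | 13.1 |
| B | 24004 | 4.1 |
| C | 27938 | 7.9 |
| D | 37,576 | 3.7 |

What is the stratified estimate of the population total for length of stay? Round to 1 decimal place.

Population total = Σ Nₕ·x̄ₕ (each stratum's size times its mean).
9685·13.1 + 24004·4.1 + 27938·7.9 + 37576·3.7 = 126873.5 + 98416.4 + 220710.2 + 139031.2 = 585031.3.

585031.3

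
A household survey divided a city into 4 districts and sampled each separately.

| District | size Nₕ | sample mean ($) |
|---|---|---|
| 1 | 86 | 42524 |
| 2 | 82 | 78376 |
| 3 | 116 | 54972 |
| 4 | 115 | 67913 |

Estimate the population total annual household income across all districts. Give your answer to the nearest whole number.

1: 86·42524 = 3657064
2: 82·78376 = 6426832
3: 116·54972 = 6376752
4: 115·67913 = 7809995
τ̂ = Σ Nₕx̄ₕ = 24270643.

24270643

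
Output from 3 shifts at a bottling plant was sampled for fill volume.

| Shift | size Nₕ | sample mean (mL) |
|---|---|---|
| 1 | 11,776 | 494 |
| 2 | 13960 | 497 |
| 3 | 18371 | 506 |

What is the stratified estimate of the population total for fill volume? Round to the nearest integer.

1: 11776·494 = 5817344
2: 13960·497 = 6938120
3: 18371·506 = 9295726
τ̂ = Σ Nₕx̄ₕ = 22051190.

22051190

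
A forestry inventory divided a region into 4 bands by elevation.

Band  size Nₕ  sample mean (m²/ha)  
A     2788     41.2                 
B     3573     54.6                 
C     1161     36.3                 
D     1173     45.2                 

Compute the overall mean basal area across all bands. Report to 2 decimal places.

46.59

N = 8695; weights Wₕ = Nₕ/N = (0.3206, 0.4109, 0.1335, 0.1349).
x̄_st = Σ Wₕ·x̄ₕ = 0.3206·41.2 + 0.4109·54.6 + 0.1335·36.3 + 0.1349·45.2 ≈ 46.5918...
→ 46.59.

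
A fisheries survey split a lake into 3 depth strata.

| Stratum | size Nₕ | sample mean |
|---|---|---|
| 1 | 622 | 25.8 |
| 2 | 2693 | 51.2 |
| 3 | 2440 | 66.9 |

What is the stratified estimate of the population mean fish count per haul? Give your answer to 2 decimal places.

55.11

N = 622 + 2693 + 2440 = 5755.
The stratified mean weights each stratum mean by its population share Nₕ/N.
Σ Nₕx̄ₕ = 622·25.8 + 2693·51.2 + 2440·66.9 = 16047.6 + 137881.6 + 163236 = 317165.2.
Divide by N: 317165.2 / 5755 = 55.1112... → 55.11.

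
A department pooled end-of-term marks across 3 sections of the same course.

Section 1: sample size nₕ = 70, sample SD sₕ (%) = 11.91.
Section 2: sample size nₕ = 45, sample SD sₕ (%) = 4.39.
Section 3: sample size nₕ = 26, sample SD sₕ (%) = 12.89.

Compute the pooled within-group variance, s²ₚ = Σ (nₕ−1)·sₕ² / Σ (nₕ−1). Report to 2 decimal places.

107.17

Degrees of freedom: 69 + 44 + 25 = 138.
Σ(nₕ−1)sₕ² = 69·141.8481 + 44·19.2721 + 25·166.1521 = 14789.2938.
s²ₚ = 14789.2938 / 138 = 107.1688... → 107.17.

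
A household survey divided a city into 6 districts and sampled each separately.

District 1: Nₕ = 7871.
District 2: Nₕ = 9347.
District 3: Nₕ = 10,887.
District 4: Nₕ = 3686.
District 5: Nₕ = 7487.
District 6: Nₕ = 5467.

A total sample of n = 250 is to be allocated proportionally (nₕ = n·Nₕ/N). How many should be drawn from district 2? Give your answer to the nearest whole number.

52

Share of district 2 = 9347/44745 = 0.20889.
Allocate 250 × 0.20889 = 52.224... → 52.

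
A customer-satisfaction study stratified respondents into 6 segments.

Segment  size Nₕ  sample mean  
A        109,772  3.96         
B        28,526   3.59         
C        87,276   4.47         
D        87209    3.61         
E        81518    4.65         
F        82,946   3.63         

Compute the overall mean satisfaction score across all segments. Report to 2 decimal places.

4.03

N = 109772 + 28526 + 87276 + 87209 + 81518 + 82946 = 477247.
The stratified mean weights each stratum mean by its population share Nₕ/N.
Σ Nₕx̄ₕ = 109772·3.96 + 28526·3.59 + 87276·4.47 + 87209·3.61 + 81518·4.65 + 82946·3.63 = 434697.12 + 102408.34 + 390123.72 + 314824.49 + 379058.7 + 301093.98 = 1922206.35.
Divide by N: 1922206.35 / 477247 = 4.0277... → 4.03.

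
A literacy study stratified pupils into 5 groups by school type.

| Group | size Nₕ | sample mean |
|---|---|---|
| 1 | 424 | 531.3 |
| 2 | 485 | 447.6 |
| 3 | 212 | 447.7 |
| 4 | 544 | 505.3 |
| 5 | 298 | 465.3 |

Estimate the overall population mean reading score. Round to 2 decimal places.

484.37

x̄_st = (Σ Nₕx̄ₕ) / (Σ Nₕ) = (424·531.3 + 485·447.6 + 212·447.7 + 544·505.3 + 298·465.3) / 1963
= 950812.2 / 1963 = 484.3669... → 484.37.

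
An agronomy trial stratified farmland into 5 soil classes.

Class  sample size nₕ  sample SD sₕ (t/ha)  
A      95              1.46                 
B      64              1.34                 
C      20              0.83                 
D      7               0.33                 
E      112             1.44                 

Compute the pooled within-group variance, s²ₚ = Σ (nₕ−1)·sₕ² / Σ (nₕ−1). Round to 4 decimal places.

A: (95−1)·1.46² = 94·2.1316 = 200.3704
B: (64−1)·1.34² = 63·1.7956 = 113.1228
C: (20−1)·0.83² = 19·0.6889 = 13.0891
D: (7−1)·0.33² = 6·0.1089 = 0.6534
E: (112−1)·1.44² = 111·2.0736 = 230.1696
Numerator = 557.4053; denominator = Σ(nₕ−1) = 293.
s²ₚ = 557.4053/293 = 1.902407... → 1.9024.

1.9024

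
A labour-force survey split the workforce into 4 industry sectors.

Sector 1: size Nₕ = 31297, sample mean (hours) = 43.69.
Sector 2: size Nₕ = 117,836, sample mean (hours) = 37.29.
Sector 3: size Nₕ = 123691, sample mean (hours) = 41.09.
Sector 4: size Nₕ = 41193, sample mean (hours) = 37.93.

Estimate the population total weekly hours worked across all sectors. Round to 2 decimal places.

Estimate total by summing Nₕ·x̄ₕ over strata.
31297·43.69 + 117836·37.29 + 123691·41.09 + 41193·37.93 = 1367365.93 + 4394104.44 + 5082463.19 + 1562450.49 = 12406384.05.

12406384.05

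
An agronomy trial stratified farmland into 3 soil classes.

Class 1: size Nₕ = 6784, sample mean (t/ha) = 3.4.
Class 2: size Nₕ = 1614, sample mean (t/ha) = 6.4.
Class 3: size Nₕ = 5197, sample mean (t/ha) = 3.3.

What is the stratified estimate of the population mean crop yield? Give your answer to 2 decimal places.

3.72

x̄_st = (Σ Nₕx̄ₕ) / (Σ Nₕ) = (6784·3.4 + 1614·6.4 + 5197·3.3) / 13595
= 50545.3 / 13595 = 3.7179... → 3.72.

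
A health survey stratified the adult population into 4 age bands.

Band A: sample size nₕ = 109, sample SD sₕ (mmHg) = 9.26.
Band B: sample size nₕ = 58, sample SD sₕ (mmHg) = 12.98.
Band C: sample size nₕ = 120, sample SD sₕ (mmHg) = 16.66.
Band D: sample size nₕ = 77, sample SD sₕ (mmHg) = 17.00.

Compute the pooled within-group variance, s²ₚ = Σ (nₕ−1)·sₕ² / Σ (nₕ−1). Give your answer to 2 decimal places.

205.16

Degrees of freedom: 108 + 57 + 119 + 76 = 360.
Σ(nₕ−1)sₕ² = 108·85.7476 + 57·168.4804 + 119·277.5556 + 76·289 = 73857.24.
s²ₚ = 73857.24 / 360 = 205.159 → 205.16.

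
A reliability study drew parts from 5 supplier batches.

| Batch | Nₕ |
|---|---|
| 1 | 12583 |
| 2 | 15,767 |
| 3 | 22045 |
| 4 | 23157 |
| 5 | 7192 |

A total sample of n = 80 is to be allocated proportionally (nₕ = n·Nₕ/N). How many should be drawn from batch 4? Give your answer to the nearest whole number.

23

Share of batch 4 = 23157/80744 = 0.28680.
Allocate 80 × 0.28680 = 22.944... → 23.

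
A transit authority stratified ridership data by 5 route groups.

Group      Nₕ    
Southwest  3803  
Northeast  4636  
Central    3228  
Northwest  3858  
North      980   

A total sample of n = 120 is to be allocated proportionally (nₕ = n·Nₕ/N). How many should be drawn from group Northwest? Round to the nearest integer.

28

N = 3803 + 4636 + 3228 + 3858 + 980 = 16505.
n_Northwest = 120·3858/16505 = 28.050... → 28.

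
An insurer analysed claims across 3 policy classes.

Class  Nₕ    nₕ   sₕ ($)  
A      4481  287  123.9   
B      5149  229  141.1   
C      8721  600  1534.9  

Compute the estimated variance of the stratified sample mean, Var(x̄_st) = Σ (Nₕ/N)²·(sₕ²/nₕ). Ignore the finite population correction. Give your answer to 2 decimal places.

896.83

N = 18351. Term for each stratum: Wₕ²sₕ²/nₕ.
Var(x̄_st) = 3.18927 + 6.84455 + 886.79253 = 896.82634 → 896.83.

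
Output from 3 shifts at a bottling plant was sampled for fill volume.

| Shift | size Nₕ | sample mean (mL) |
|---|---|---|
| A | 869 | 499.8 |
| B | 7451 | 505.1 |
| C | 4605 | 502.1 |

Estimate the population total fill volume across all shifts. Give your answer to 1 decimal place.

Estimate total by summing Nₕ·x̄ₕ over strata.
869·499.8 + 7451·505.1 + 4605·502.1 = 434326.2 + 3763500.1 + 2312170.5 = 6509996.8.

6509996.8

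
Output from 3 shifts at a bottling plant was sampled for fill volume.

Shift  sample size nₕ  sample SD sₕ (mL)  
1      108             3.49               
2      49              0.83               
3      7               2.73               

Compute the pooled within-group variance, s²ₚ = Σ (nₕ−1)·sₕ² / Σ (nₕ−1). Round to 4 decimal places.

8.5780

1: (108−1)·3.49² = 107·12.1801 = 1303.2707
2: (49−1)·0.83² = 48·0.6889 = 33.0672
3: (7−1)·2.73² = 6·7.4529 = 44.7174
Numerator = 1381.0553; denominator = Σ(nₕ−1) = 161.
s²ₚ = 1381.0553/161 = 8.577983... → 8.5780.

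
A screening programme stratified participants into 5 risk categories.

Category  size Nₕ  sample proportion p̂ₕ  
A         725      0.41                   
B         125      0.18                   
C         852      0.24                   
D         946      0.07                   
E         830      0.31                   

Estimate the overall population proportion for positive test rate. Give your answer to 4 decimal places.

0.2437

N = 725 + 125 + 852 + 946 + 830 = 3478.
Overall proportion = Σ (Nₕ/N)·p̂ₕ.
Σ Nₕp̂ₕ = 297.25 + 22.5 + 204.48 + 66.22 + 257.3 = 847.75.
847.75 / 3478 = 0.243746... → 0.2437.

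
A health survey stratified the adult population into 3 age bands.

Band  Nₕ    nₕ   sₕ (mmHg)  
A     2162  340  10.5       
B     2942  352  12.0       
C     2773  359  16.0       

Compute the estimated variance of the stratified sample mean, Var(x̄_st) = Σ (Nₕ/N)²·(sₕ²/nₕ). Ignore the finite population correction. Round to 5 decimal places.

0.16987

N = 7877; Wₕ = Nₕ/N.
band A: (2162/7877)²·10.5²/340 = 0.02442808
band B: (2942/7877)²·12.0²/352 = 0.05706679
band C: (2773/7877)²·16.0²/359 = 0.08837381
Sum = 0.16986868 → 0.16987.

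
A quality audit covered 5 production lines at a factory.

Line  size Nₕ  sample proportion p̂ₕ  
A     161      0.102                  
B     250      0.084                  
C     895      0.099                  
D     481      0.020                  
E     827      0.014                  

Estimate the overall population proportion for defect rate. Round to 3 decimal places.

Wₕ = Nₕ/N with N = 2614: 0.0616, 0.0956, 0.3424, 0.1840, 0.3164.
p̂_st = 0.0616·0.102 + 0.0956·0.084 + 0.3424·0.099 + 0.1840·0.020 + 0.3164·0.014 ≈ 0.05632... → 0.056.

0.056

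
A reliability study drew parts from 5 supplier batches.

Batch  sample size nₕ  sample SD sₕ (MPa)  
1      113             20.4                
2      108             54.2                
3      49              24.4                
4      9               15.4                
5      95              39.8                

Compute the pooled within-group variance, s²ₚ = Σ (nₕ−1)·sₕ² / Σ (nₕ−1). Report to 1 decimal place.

1464.3

Degrees of freedom: 112 + 107 + 48 + 8 + 94 = 369.
Σ(nₕ−1)sₕ² = 112·416.16 + 107·2937.64 + 48·595.36 + 8·237.16 + 94·1584.04 = 540311.72.
s²ₚ = 540311.72 / 369 = 1464.259... → 1464.3.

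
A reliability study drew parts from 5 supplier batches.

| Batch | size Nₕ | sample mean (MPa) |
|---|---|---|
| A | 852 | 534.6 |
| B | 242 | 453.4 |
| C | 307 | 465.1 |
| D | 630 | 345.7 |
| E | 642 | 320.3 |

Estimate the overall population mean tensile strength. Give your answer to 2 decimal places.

N = 2673; weights Wₕ = Nₕ/N = (0.3187, 0.0905, 0.1149, 0.2357, 0.2402).
x̄_st = Σ Wₕ·x̄ₕ = 0.3187·534.6 + 0.0905·453.4 + 0.1149·465.1 + 0.2357·345.7 + 0.2402·320.3 ≈ 423.2740...
→ 423.27.

423.27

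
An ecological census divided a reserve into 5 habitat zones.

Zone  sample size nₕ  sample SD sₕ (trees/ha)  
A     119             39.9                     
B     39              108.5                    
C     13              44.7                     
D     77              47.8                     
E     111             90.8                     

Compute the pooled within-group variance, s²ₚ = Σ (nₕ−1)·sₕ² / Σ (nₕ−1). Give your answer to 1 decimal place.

4914.5

Degrees of freedom: 118 + 38 + 12 + 76 + 110 = 354.
Σ(nₕ−1)sₕ² = 118·1592.01 + 38·11772.25 + 12·1998.09 + 76·2284.84 + 110·8244.64 = 1739738.
s²ₚ = 1739738 / 354 = 4914.514... → 4914.5.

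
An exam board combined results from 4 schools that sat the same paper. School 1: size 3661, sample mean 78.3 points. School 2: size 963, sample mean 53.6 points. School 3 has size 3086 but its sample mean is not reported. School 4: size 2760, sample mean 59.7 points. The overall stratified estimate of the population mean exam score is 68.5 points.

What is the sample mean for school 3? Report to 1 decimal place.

69.4

Σ Nₕx̄ₕ = N·μ, so 3086·x̄_3 = 10470·68.5 − (3661·78.3 + 963·53.6 + 2760·59.7).
= 717195 − 503045.1 = 214149.9.
x̄_3 = 214149.9 / 3086 = 69.394... → 69.4.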